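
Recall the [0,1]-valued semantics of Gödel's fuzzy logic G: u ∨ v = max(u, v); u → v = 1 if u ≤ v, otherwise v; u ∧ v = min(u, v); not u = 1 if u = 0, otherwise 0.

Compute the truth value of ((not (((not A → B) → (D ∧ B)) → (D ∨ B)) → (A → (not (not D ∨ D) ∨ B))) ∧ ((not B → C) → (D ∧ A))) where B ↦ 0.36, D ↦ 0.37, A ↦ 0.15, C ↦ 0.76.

not A: Gödel ¬ of 0.15 = 0 (operand ≠ 0)
(not A → B): 0 ≤ 0.36, so result = 1
(D ∧ B) = min(0.37, 0.36) = 0.36
((not A → B) → (D ∧ B)): 1 > 0.36, so result = 0.36
(D ∨ B) = max(0.37, 0.36) = 0.37
(((not A → B) → (D ∧ B)) → (D ∨ B)): 0.36 ≤ 0.37, so result = 1
not (((not A → B) → (D ∧ B)) → (D ∨ B)): Gödel ¬ of 1 = 0 (operand ≠ 0)
not D: Gödel ¬ of 0.37 = 0 (operand ≠ 0)
(not D ∨ D) = max(0, 0.37) = 0.37
not (not D ∨ D): Gödel ¬ of 0.37 = 0 (operand ≠ 0)
(not (not D ∨ D) ∨ B) = max(0, 0.36) = 0.36
(A → (not (not D ∨ D) ∨ B)): 0.15 ≤ 0.36, so result = 1
(not (((not A → B) → (D ∧ B)) → (D ∨ B)) → (A → (not (not D ∨ D) ∨ B))): 0 ≤ 1, so result = 1
not B: Gödel ¬ of 0.36 = 0 (operand ≠ 0)
(not B → C): 0 ≤ 0.76, so result = 1
(D ∧ A) = min(0.37, 0.15) = 0.15
((not B → C) → (D ∧ A)): 1 > 0.15, so result = 0.15
((not (((not A → B) → (D ∧ B)) → (D ∨ B)) → (A → (not (not D ∨ D) ∨ B))) ∧ ((not B → C) → (D ∧ A))) = min(1, 0.15) = 0.15

0.15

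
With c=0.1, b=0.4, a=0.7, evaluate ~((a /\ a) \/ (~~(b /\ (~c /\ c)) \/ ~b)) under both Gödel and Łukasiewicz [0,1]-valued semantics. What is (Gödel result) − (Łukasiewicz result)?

Gödel evaluation:
  (a /\ a) = min(0.7, 0.7) = 0.7
  ~c: Gödel ¬ of 0.1 = 0 (operand ≠ 0)
  (~c /\ c) = min(0, 0.1) = 0
  (b /\ (~c /\ c)) = min(0.4, 0) = 0
  ~(b /\ (~c /\ c)): Gödel ¬ of 0 = 1 (operand is 0)
  ~~(b /\ (~c /\ c)): Gödel ¬ of 1 = 0 (operand ≠ 0)
  ~b: Gödel ¬ of 0.4 = 0 (operand ≠ 0)
  (~~(b /\ (~c /\ c)) \/ ~b) = max(0, 0) = 0
  ((a /\ a) \/ (~~(b /\ (~c /\ c)) \/ ~b)) = max(0.7, 0) = 0.7
  ~((a /\ a) \/ (~~(b /\ (~c /\ c)) \/ ~b)): Gödel ¬ of 0.7 = 0 (operand ≠ 0)
  Gödel value = 0
Łukasiewicz evaluation:
  (a /\ a) = min(0.7, 0.7) = 0.7
  ~c: Łukasiewicz ¬ gives 1 − 0.1 = 0.9
  (~c /\ c) = min(0.9, 0.1) = 0.1
  (b /\ (~c /\ c)) = min(0.4, 0.1) = 0.1
  ~(b /\ (~c /\ c)): Łukasiewicz ¬ gives 1 − 0.1 = 0.9
  ~~(b /\ (~c /\ c)): Łukasiewicz ¬ gives 1 − 0.9 = 0.1
  ~b: Łukasiewicz ¬ gives 1 − 0.4 = 0.6
  (~~(b /\ (~c /\ c)) \/ ~b) = max(0.1, 0.6) = 0.6
  ((a /\ a) \/ (~~(b /\ (~c /\ c)) \/ ~b)) = max(0.7, 0.6) = 0.7
  ~((a /\ a) \/ (~~(b /\ (~c /\ c)) \/ ~b)): Łukasiewicz ¬ gives 1 − 0.7 = 0.3
  Łukasiewicz value = 0.3
Difference: 0 − 0.3 = -0.30

-0.30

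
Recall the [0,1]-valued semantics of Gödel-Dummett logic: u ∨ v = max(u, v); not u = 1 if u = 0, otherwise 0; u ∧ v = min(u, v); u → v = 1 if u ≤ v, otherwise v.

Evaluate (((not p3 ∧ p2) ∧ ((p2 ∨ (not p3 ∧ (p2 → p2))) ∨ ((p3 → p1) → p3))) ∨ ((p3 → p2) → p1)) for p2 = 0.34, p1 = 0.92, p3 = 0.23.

0.92

not p3: Gödel ¬ of 0.23 = 0 (operand ≠ 0)
(not p3 ∧ p2) = min(0, 0.34) = 0
not p3: Gödel ¬ of 0.23 = 0 (operand ≠ 0)
(p2 → p2): 0.34 ≤ 0.34, so result = 1
(not p3 ∧ (p2 → p2)) = min(0, 1) = 0
(p2 ∨ (not p3 ∧ (p2 → p2))) = max(0.34, 0) = 0.34
(p3 → p1): 0.23 ≤ 0.92, so result = 1
((p3 → p1) → p3): 1 > 0.23, so result = 0.23
((p2 ∨ (not p3 ∧ (p2 → p2))) ∨ ((p3 → p1) → p3)) = max(0.34, 0.23) = 0.34
((not p3 ∧ p2) ∧ ((p2 ∨ (not p3 ∧ (p2 → p2))) ∨ ((p3 → p1) → p3))) = min(0, 0.34) = 0
(p3 → p2): 0.23 ≤ 0.34, so result = 1
((p3 → p2) → p1): 1 > 0.92, so result = 0.92
(((not p3 ∧ p2) ∧ ((p2 ∨ (not p3 ∧ (p2 → p2))) ∨ ((p3 → p1) → p3))) ∨ ((p3 → p2) → p1)) = max(0, 0.92) = 0.92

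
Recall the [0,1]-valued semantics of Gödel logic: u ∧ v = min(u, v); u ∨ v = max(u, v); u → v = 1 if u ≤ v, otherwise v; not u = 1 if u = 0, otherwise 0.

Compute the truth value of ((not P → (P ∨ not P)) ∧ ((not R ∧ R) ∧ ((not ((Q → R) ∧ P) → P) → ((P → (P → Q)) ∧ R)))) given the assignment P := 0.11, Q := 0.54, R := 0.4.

0.00

not P: Gödel ¬ of 0.11 = 0 (operand ≠ 0)
not P: Gödel ¬ of 0.11 = 0 (operand ≠ 0)
(P ∨ not P) = max(0.11, 0) = 0.11
(not P → (P ∨ not P)): 0 ≤ 0.11, so result = 1
not R: Gödel ¬ of 0.4 = 0 (operand ≠ 0)
(not R ∧ R) = min(0, 0.4) = 0
(Q → R): 0.54 > 0.4, so result = 0.4
((Q → R) ∧ P) = min(0.4, 0.11) = 0.11
not ((Q → R) ∧ P): Gödel ¬ of 0.11 = 0 (operand ≠ 0)
(not ((Q → R) ∧ P) → P): 0 ≤ 0.11, so result = 1
(P → Q): 0.11 ≤ 0.54, so result = 1
(P → (P → Q)): 0.11 ≤ 1, so result = 1
((P → (P → Q)) ∧ R) = min(1, 0.4) = 0.4
((not ((Q → R) ∧ P) → P) → ((P → (P → Q)) ∧ R)): 1 > 0.4, so result = 0.4
((not R ∧ R) ∧ ((not ((Q → R) ∧ P) → P) → ((P → (P → Q)) ∧ R))) = min(0, 0.4) = 0
((not P → (P ∨ not P)) ∧ ((not R ∧ R) ∧ ((not ((Q → R) ∧ P) → P) → ((P → (P → Q)) ∧ R)))) = min(1, 0) = 0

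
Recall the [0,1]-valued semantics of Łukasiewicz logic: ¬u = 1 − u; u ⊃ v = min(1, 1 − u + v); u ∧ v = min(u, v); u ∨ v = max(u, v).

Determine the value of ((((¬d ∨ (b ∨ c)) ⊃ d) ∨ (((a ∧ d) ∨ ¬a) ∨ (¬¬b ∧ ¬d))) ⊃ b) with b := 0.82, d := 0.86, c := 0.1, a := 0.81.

0.82

¬d: Łukasiewicz ¬ gives 1 − 0.86 = 0.14
(b ∨ c) = max(0.82, 0.1) = 0.82
(¬d ∨ (b ∨ c)) = max(0.14, 0.82) = 0.82
((¬d ∨ (b ∨ c)) ⊃ d): min(1, 1 − 0.82 + 0.86) = 1
(a ∧ d) = min(0.81, 0.86) = 0.81
¬a: Łukasiewicz ¬ gives 1 − 0.81 = 0.19
((a ∧ d) ∨ ¬a) = max(0.81, 0.19) = 0.81
¬b: Łukasiewicz ¬ gives 1 − 0.82 = 0.18
¬¬b: Łukasiewicz ¬ gives 1 − 0.18 = 0.82
¬d: Łukasiewicz ¬ gives 1 − 0.86 = 0.14
(¬¬b ∧ ¬d) = min(0.82, 0.14) = 0.14
(((a ∧ d) ∨ ¬a) ∨ (¬¬b ∧ ¬d)) = max(0.81, 0.14) = 0.81
(((¬d ∨ (b ∨ c)) ⊃ d) ∨ (((a ∧ d) ∨ ¬a) ∨ (¬¬b ∧ ¬d))) = max(1, 0.81) = 1
((((¬d ∨ (b ∨ c)) ⊃ d) ∨ (((a ∧ d) ∨ ¬a) ∨ (¬¬b ∧ ¬d))) ⊃ b): min(1, 1 − 1 + 0.82) = 0.82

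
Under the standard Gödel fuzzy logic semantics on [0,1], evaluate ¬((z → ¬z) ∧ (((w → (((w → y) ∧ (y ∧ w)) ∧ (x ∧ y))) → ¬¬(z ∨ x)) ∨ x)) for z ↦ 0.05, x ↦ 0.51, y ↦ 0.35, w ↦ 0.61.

1.00

¬z: Gödel ¬ of 0.05 = 0 (operand ≠ 0)
(z → ¬z): 0.05 > 0, so result = 0
(w → y): 0.61 > 0.35, so result = 0.35
(y ∧ w) = min(0.35, 0.61) = 0.35
((w → y) ∧ (y ∧ w)) = min(0.35, 0.35) = 0.35
(x ∧ y) = min(0.51, 0.35) = 0.35
(((w → y) ∧ (y ∧ w)) ∧ (x ∧ y)) = min(0.35, 0.35) = 0.35
(w → (((w → y) ∧ (y ∧ w)) ∧ (x ∧ y))): 0.61 > 0.35, so result = 0.35
(z ∨ x) = max(0.05, 0.51) = 0.51
¬(z ∨ x): Gödel ¬ of 0.51 = 0 (operand ≠ 0)
¬¬(z ∨ x): Gödel ¬ of 0 = 1 (operand is 0)
((w → (((w → y) ∧ (y ∧ w)) ∧ (x ∧ y))) → ¬¬(z ∨ x)): 0.35 ≤ 1, so result = 1
(((w → (((w → y) ∧ (y ∧ w)) ∧ (x ∧ y))) → ¬¬(z ∨ x)) ∨ x) = max(1, 0.51) = 1
((z → ¬z) ∧ (((w → (((w → y) ∧ (y ∧ w)) ∧ (x ∧ y))) → ¬¬(z ∨ x)) ∨ x)) = min(0, 1) = 0
¬((z → ¬z) ∧ (((w → (((w → y) ∧ (y ∧ w)) ∧ (x ∧ y))) → ¬¬(z ∨ x)) ∨ x)): Gödel ¬ of 0 = 1 (operand is 0)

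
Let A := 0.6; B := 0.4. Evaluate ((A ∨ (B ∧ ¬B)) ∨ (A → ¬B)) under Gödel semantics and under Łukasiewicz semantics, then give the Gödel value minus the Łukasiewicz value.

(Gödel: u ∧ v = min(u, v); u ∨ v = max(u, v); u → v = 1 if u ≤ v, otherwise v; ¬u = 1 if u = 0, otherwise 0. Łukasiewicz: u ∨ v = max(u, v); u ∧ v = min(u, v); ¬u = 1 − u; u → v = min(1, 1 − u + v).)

Gödel evaluation:
  ¬B: Gödel ¬ of 0.4 = 0 (operand ≠ 0)
  (B ∧ ¬B) = min(0.4, 0) = 0
  (A ∨ (B ∧ ¬B)) = max(0.6, 0) = 0.6
  ¬B: Gödel ¬ of 0.4 = 0 (operand ≠ 0)
  (A → ¬B): 0.6 > 0, so result = 0
  ((A ∨ (B ∧ ¬B)) ∨ (A → ¬B)) = max(0.6, 0) = 0.6
  Gödel value = 0.6
Łukasiewicz evaluation:
  ¬B: Łukasiewicz ¬ gives 1 − 0.4 = 0.6
  (B ∧ ¬B) = min(0.4, 0.6) = 0.4
  (A ∨ (B ∧ ¬B)) = max(0.6, 0.4) = 0.6
  ¬B: Łukasiewicz ¬ gives 1 − 0.4 = 0.6
  (A → ¬B): min(1, 1 − 0.6 + 0.6) = 1
  ((A ∨ (B ∧ ¬B)) ∨ (A → ¬B)) = max(0.6, 1) = 1
  Łukasiewicz value = 1
Difference: 0.6 − 1 = -0.40

-0.40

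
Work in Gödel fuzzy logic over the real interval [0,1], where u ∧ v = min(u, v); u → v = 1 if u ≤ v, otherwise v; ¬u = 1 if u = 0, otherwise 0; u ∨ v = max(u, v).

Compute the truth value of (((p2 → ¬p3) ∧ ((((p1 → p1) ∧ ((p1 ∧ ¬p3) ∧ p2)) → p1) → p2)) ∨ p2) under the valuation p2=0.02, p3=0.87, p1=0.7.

¬p3: Gödel ¬ of 0.87 = 0 (operand ≠ 0)
(p2 → ¬p3): 0.02 > 0, so result = 0
(p1 → p1): 0.7 ≤ 0.7, so result = 1
¬p3: Gödel ¬ of 0.87 = 0 (operand ≠ 0)
(p1 ∧ ¬p3) = min(0.7, 0) = 0
((p1 ∧ ¬p3) ∧ p2) = min(0, 0.02) = 0
((p1 → p1) ∧ ((p1 ∧ ¬p3) ∧ p2)) = min(1, 0) = 0
(((p1 → p1) ∧ ((p1 ∧ ¬p3) ∧ p2)) → p1): 0 ≤ 0.7, so result = 1
((((p1 → p1) ∧ ((p1 ∧ ¬p3) ∧ p2)) → p1) → p2): 1 > 0.02, so result = 0.02
((p2 → ¬p3) ∧ ((((p1 → p1) ∧ ((p1 ∧ ¬p3) ∧ p2)) → p1) → p2)) = min(0, 0.02) = 0
(((p2 → ¬p3) ∧ ((((p1 → p1) ∧ ((p1 ∧ ¬p3) ∧ p2)) → p1) → p2)) ∨ p2) = max(0, 0.02) = 0.02

0.02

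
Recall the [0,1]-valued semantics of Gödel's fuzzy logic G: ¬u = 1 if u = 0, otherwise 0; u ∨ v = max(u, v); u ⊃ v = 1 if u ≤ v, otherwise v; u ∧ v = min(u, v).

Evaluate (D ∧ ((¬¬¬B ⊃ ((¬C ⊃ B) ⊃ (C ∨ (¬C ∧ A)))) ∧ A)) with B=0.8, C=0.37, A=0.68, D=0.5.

0.50

¬B: Gödel ¬ of 0.8 = 0 (operand ≠ 0)
¬¬B: Gödel ¬ of 0 = 1 (operand is 0)
¬¬¬B: Gödel ¬ of 1 = 0 (operand ≠ 0)
¬C: Gödel ¬ of 0.37 = 0 (operand ≠ 0)
(¬C ⊃ B): 0 ≤ 0.8, so result = 1
¬C: Gödel ¬ of 0.37 = 0 (operand ≠ 0)
(¬C ∧ A) = min(0, 0.68) = 0
(C ∨ (¬C ∧ A)) = max(0.37, 0) = 0.37
((¬C ⊃ B) ⊃ (C ∨ (¬C ∧ A))): 1 > 0.37, so result = 0.37
(¬¬¬B ⊃ ((¬C ⊃ B) ⊃ (C ∨ (¬C ∧ A)))): 0 ≤ 0.37, so result = 1
((¬¬¬B ⊃ ((¬C ⊃ B) ⊃ (C ∨ (¬C ∧ A)))) ∧ A) = min(1, 0.68) = 0.68
(D ∧ ((¬¬¬B ⊃ ((¬C ⊃ B) ⊃ (C ∨ (¬C ∧ A)))) ∧ A)) = min(0.5, 0.68) = 0.5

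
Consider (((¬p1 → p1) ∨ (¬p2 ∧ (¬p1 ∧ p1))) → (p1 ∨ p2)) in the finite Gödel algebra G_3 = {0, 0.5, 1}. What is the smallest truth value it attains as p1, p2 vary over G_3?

0.50

The minimum is attained at p1 = 0.5, p2 = 0:
  ¬p1: Gödel ¬ of 0.5 = 0 (operand ≠ 0)
  (¬p1 → p1): 0 ≤ 0.5, so result = 1
  ¬p2: Gödel ¬ of 0 = 1 (operand is 0)
  ¬p1: Gödel ¬ of 0.5 = 0 (operand ≠ 0)
  (¬p1 ∧ p1) = min(0, 0.5) = 0
  (¬p2 ∧ (¬p1 ∧ p1)) = min(1, 0) = 0
  ((¬p1 → p1) ∨ (¬p2 ∧ (¬p1 ∧ p1))) = max(1, 0) = 1
  (p1 ∨ p2) = max(0.5, 0) = 0.5
  (((¬p1 → p1) ∨ (¬p2 ∧ (¬p1 ∧ p1))) → (p1 ∨ p2)): 1 > 0.5, so result = 0.5
Checking all 9 assignments confirms none give a value below 0.50.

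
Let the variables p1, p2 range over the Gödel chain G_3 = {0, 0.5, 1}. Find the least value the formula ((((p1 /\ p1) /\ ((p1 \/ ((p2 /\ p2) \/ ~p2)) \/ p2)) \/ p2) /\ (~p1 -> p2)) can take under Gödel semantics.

The minimum is attained at p1 = 0, p2 = 0:
  (p1 /\ p1) = min(0, 0) = 0
  (p2 /\ p2) = min(0, 0) = 0
  ~p2: Gödel ¬ of 0 = 1 (operand is 0)
  ((p2 /\ p2) \/ ~p2) = max(0, 1) = 1
  (p1 \/ ((p2 /\ p2) \/ ~p2)) = max(0, 1) = 1
  ((p1 \/ ((p2 /\ p2) \/ ~p2)) \/ p2) = max(1, 0) = 1
  ((p1 /\ p1) /\ ((p1 \/ ((p2 /\ p2) \/ ~p2)) \/ p2)) = min(0, 1) = 0
  (((p1 /\ p1) /\ ((p1 \/ ((p2 /\ p2) \/ ~p2)) \/ p2)) \/ p2) = max(0, 0) = 0
  ~p1: Gödel ¬ of 0 = 1 (operand is 0)
  (~p1 -> p2): 1 > 0, so result = 0
  ((((p1 /\ p1) /\ ((p1 \/ ((p2 /\ p2) \/ ~p2)) \/ p2)) \/ p2) /\ (~p1 -> p2)) = min(0, 0) = 0
Checking all 9 assignments confirms none give a value below 0.00.

0.00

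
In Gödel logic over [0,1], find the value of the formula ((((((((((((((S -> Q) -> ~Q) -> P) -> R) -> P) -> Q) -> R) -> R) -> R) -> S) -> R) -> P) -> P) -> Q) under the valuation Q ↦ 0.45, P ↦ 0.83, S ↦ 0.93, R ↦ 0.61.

0.45

(S -> Q): 0.93 > 0.45, so result = 0.45
~Q: Gödel ¬ of 0.45 = 0 (operand ≠ 0)
((S -> Q) -> ~Q): 0.45 > 0, so result = 0
(((S -> Q) -> ~Q) -> P): 0 ≤ 0.83, so result = 1
((((S -> Q) -> ~Q) -> P) -> R): 1 > 0.61, so result = 0.61
(((((S -> Q) -> ~Q) -> P) -> R) -> P): 0.61 ≤ 0.83, so result = 1
((((((S -> Q) -> ~Q) -> P) -> R) -> P) -> Q): 1 > 0.45, so result = 0.45
(((((((S -> Q) -> ~Q) -> P) -> R) -> P) -> Q) -> R): 0.45 ≤ 0.61, so result = 1
((((((((S -> Q) -> ~Q) -> P) -> R) -> P) -> Q) -> R) -> R): 1 > 0.61, so result = 0.61
(((((((((S -> Q) -> ~Q) -> P) -> R) -> P) -> Q) -> R) -> R) -> R): 0.61 ≤ 0.61, so result = 1
((((((((((S -> Q) -> ~Q) -> P) -> R) -> P) -> Q) -> R) -> R) -> R) -> S): 1 > 0.93, so result = 0.93
(((((((((((S -> Q) -> ~Q) -> P) -> R) -> P) -> Q) -> R) -> R) -> R) -> S) -> R): 0.93 > 0.61, so result = 0.61
((((((((((((S -> Q) -> ~Q) -> P) -> R) -> P) -> Q) -> R) -> R) -> R) -> S) -> R) -> P): 0.61 ≤ 0.83, so result = 1
(((((((((((((S -> Q) -> ~Q) -> P) -> R) -> P) -> Q) -> R) -> R) -> R) -> S) -> R) -> P) -> P): 1 > 0.83, so result = 0.83
((((((((((((((S -> Q) -> ~Q) -> P) -> R) -> P) -> Q) -> R) -> R) -> R) -> S) -> R) -> P) -> P) -> Q): 0.83 > 0.45, so result = 0.45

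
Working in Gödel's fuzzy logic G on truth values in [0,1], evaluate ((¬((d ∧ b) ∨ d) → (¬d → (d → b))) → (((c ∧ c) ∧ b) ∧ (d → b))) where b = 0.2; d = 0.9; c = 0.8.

0.20

(d ∧ b) = min(0.9, 0.2) = 0.2
((d ∧ b) ∨ d) = max(0.2, 0.9) = 0.9
¬((d ∧ b) ∨ d): Gödel ¬ of 0.9 = 0 (operand ≠ 0)
¬d: Gödel ¬ of 0.9 = 0 (operand ≠ 0)
(d → b): 0.9 > 0.2, so result = 0.2
(¬d → (d → b)): 0 ≤ 0.2, so result = 1
(¬((d ∧ b) ∨ d) → (¬d → (d → b))): 0 ≤ 1, so result = 1
(c ∧ c) = min(0.8, 0.8) = 0.8
((c ∧ c) ∧ b) = min(0.8, 0.2) = 0.2
(d → b): 0.9 > 0.2, so result = 0.2
(((c ∧ c) ∧ b) ∧ (d → b)) = min(0.2, 0.2) = 0.2
((¬((d ∧ b) ∨ d) → (¬d → (d → b))) → (((c ∧ c) ∧ b) ∧ (d → b))): 1 > 0.2, so result = 0.2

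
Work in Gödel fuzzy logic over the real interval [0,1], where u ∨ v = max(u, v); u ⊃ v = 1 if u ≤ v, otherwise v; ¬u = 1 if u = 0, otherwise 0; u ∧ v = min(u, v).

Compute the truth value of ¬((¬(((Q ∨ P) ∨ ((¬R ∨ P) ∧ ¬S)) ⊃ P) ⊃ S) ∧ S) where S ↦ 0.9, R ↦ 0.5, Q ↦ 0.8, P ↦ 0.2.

(Q ∨ P) = max(0.8, 0.2) = 0.8
¬R: Gödel ¬ of 0.5 = 0 (operand ≠ 0)
(¬R ∨ P) = max(0, 0.2) = 0.2
¬S: Gödel ¬ of 0.9 = 0 (operand ≠ 0)
((¬R ∨ P) ∧ ¬S) = min(0.2, 0) = 0
((Q ∨ P) ∨ ((¬R ∨ P) ∧ ¬S)) = max(0.8, 0) = 0.8
(((Q ∨ P) ∨ ((¬R ∨ P) ∧ ¬S)) ⊃ P): 0.8 > 0.2, so result = 0.2
¬(((Q ∨ P) ∨ ((¬R ∨ P) ∧ ¬S)) ⊃ P): Gödel ¬ of 0.2 = 0 (operand ≠ 0)
(¬(((Q ∨ P) ∨ ((¬R ∨ P) ∧ ¬S)) ⊃ P) ⊃ S): 0 ≤ 0.9, so result = 1
((¬(((Q ∨ P) ∨ ((¬R ∨ P) ∧ ¬S)) ⊃ P) ⊃ S) ∧ S) = min(1, 0.9) = 0.9
¬((¬(((Q ∨ P) ∨ ((¬R ∨ P) ∧ ¬S)) ⊃ P) ⊃ S) ∧ S): Gödel ¬ of 0.9 = 0 (operand ≠ 0)

0.00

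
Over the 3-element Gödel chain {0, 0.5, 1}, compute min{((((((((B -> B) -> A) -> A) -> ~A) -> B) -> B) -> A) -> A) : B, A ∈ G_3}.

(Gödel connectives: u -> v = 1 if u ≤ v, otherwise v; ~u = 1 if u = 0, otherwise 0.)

0.50

The minimum is attained at B = 0, A = 0.5:
  (B -> B): 0 ≤ 0, so result = 1
  ((B -> B) -> A): 1 > 0.5, so result = 0.5
  (((B -> B) -> A) -> A): 0.5 ≤ 0.5, so result = 1
  ~A: Gödel ¬ of 0.5 = 0 (operand ≠ 0)
  ((((B -> B) -> A) -> A) -> ~A): 1 > 0, so result = 0
  (((((B -> B) -> A) -> A) -> ~A) -> B): 0 ≤ 0, so result = 1
  ((((((B -> B) -> A) -> A) -> ~A) -> B) -> B): 1 > 0, so result = 0
  (((((((B -> B) -> A) -> A) -> ~A) -> B) -> B) -> A): 0 ≤ 0.5, so result = 1
  ((((((((B -> B) -> A) -> A) -> ~A) -> B) -> B) -> A) -> A): 1 > 0.5, so result = 0.5
Checking all 9 assignments confirms none give a value below 0.50.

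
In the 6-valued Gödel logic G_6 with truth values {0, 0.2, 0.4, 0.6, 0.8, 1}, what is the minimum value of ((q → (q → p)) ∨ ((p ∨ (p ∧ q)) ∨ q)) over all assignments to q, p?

The minimum is attained at q = 0.2, p = 0:
  (q → p): 0.2 > 0, so result = 0
  (q → (q → p)): 0.2 > 0, so result = 0
  (p ∧ q) = min(0, 0.2) = 0
  (p ∨ (p ∧ q)) = max(0, 0) = 0
  ((p ∨ (p ∧ q)) ∨ q) = max(0, 0.2) = 0.2
  ((q → (q → p)) ∨ ((p ∨ (p ∧ q)) ∨ q)) = max(0, 0.2) = 0.2
Checking all 36 assignments confirms none give a value below 0.20.

0.20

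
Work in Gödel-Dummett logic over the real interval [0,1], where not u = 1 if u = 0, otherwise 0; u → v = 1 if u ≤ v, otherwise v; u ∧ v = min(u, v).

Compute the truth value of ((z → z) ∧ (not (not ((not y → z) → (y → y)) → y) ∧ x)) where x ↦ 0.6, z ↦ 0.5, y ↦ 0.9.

0.00

(z → z): 0.5 ≤ 0.5, so result = 1
not y: Gödel ¬ of 0.9 = 0 (operand ≠ 0)
(not y → z): 0 ≤ 0.5, so result = 1
(y → y): 0.9 ≤ 0.9, so result = 1
((not y → z) → (y → y)): 1 ≤ 1, so result = 1
not ((not y → z) → (y → y)): Gödel ¬ of 1 = 0 (operand ≠ 0)
(not ((not y → z) → (y → y)) → y): 0 ≤ 0.9, so result = 1
not (not ((not y → z) → (y → y)) → y): Gödel ¬ of 1 = 0 (operand ≠ 0)
(not (not ((not y → z) → (y → y)) → y) ∧ x) = min(0, 0.6) = 0
((z → z) ∧ (not (not ((not y → z) → (y → y)) → y) ∧ x)) = min(1, 0) = 0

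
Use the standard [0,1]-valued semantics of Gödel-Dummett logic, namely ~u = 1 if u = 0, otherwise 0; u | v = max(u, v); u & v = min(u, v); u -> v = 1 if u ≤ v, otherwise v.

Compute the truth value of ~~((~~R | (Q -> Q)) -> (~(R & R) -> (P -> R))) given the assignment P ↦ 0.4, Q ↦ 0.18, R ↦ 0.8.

1.00

~R: Gödel ¬ of 0.8 = 0 (operand ≠ 0)
~~R: Gödel ¬ of 0 = 1 (operand is 0)
(Q -> Q): 0.18 ≤ 0.18, so result = 1
(~~R | (Q -> Q)) = max(1, 1) = 1
(R & R) = min(0.8, 0.8) = 0.8
~(R & R): Gödel ¬ of 0.8 = 0 (operand ≠ 0)
(P -> R): 0.4 ≤ 0.8, so result = 1
(~(R & R) -> (P -> R)): 0 ≤ 1, so result = 1
((~~R | (Q -> Q)) -> (~(R & R) -> (P -> R))): 1 ≤ 1, so result = 1
~((~~R | (Q -> Q)) -> (~(R & R) -> (P -> R))): Gödel ¬ of 1 = 0 (operand ≠ 0)
~~((~~R | (Q -> Q)) -> (~(R & R) -> (P -> R))): Gödel ¬ of 0 = 1 (operand is 0)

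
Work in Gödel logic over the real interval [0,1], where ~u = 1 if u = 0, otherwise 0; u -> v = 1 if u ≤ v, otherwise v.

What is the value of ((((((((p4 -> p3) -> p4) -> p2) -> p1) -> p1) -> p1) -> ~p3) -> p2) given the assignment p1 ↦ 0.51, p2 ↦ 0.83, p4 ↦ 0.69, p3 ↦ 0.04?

1.00

(p4 -> p3): 0.69 > 0.04, so result = 0.04
((p4 -> p3) -> p4): 0.04 ≤ 0.69, so result = 1
(((p4 -> p3) -> p4) -> p2): 1 > 0.83, so result = 0.83
((((p4 -> p3) -> p4) -> p2) -> p1): 0.83 > 0.51, so result = 0.51
(((((p4 -> p3) -> p4) -> p2) -> p1) -> p1): 0.51 ≤ 0.51, so result = 1
((((((p4 -> p3) -> p4) -> p2) -> p1) -> p1) -> p1): 1 > 0.51, so result = 0.51
~p3: Gödel ¬ of 0.04 = 0 (operand ≠ 0)
(((((((p4 -> p3) -> p4) -> p2) -> p1) -> p1) -> p1) -> ~p3): 0.51 > 0, so result = 0
((((((((p4 -> p3) -> p4) -> p2) -> p1) -> p1) -> p1) -> ~p3) -> p2): 0 ≤ 0.83, so result = 1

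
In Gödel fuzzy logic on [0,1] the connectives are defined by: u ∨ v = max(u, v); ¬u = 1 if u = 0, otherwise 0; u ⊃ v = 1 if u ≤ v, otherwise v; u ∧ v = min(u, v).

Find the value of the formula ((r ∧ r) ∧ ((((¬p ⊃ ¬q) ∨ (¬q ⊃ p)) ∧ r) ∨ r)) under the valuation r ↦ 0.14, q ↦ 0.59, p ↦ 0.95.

0.14

(r ∧ r) = min(0.14, 0.14) = 0.14
¬p: Gödel ¬ of 0.95 = 0 (operand ≠ 0)
¬q: Gödel ¬ of 0.59 = 0 (operand ≠ 0)
(¬p ⊃ ¬q): 0 ≤ 0, so result = 1
¬q: Gödel ¬ of 0.59 = 0 (operand ≠ 0)
(¬q ⊃ p): 0 ≤ 0.95, so result = 1
((¬p ⊃ ¬q) ∨ (¬q ⊃ p)) = max(1, 1) = 1
(((¬p ⊃ ¬q) ∨ (¬q ⊃ p)) ∧ r) = min(1, 0.14) = 0.14
((((¬p ⊃ ¬q) ∨ (¬q ⊃ p)) ∧ r) ∨ r) = max(0.14, 0.14) = 0.14
((r ∧ r) ∧ ((((¬p ⊃ ¬q) ∨ (¬q ⊃ p)) ∧ r) ∨ r)) = min(0.14, 0.14) = 0.14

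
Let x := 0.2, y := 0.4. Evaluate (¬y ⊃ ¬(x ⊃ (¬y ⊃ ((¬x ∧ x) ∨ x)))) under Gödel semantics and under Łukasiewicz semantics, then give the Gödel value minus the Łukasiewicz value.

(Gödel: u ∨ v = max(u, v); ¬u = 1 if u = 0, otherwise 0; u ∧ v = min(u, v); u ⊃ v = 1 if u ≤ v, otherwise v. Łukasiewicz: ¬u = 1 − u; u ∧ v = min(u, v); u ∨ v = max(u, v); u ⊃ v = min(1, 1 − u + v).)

Gödel evaluation:
  ¬y: Gödel ¬ of 0.4 = 0 (operand ≠ 0)
  ¬y: Gödel ¬ of 0.4 = 0 (operand ≠ 0)
  ¬x: Gödel ¬ of 0.2 = 0 (operand ≠ 0)
  (¬x ∧ x) = min(0, 0.2) = 0
  ((¬x ∧ x) ∨ x) = max(0, 0.2) = 0.2
  (¬y ⊃ ((¬x ∧ x) ∨ x)): 0 ≤ 0.2, so result = 1
  (x ⊃ (¬y ⊃ ((¬x ∧ x) ∨ x))): 0.2 ≤ 1, so result = 1
  ¬(x ⊃ (¬y ⊃ ((¬x ∧ x) ∨ x))): Gödel ¬ of 1 = 0 (operand ≠ 0)
  (¬y ⊃ ¬(x ⊃ (¬y ⊃ ((¬x ∧ x) ∨ x)))): 0 ≤ 0, so result = 1
  Gödel value = 1
Łukasiewicz evaluation:
  ¬y: Łukasiewicz ¬ gives 1 − 0.4 = 0.6
  ¬y: Łukasiewicz ¬ gives 1 − 0.4 = 0.6
  ¬x: Łukasiewicz ¬ gives 1 − 0.2 = 0.8
  (¬x ∧ x) = min(0.8, 0.2) = 0.2
  ((¬x ∧ x) ∨ x) = max(0.2, 0.2) = 0.2
  (¬y ⊃ ((¬x ∧ x) ∨ x)): min(1, 1 − 0.6 + 0.2) = 0.6
  (x ⊃ (¬y ⊃ ((¬x ∧ x) ∨ x))): min(1, 1 − 0.2 + 0.6) = 1
  ¬(x ⊃ (¬y ⊃ ((¬x ∧ x) ∨ x))): Łukasiewicz ¬ gives 1 − 1 = 0
  (¬y ⊃ ¬(x ⊃ (¬y ⊃ ((¬x ∧ x) ∨ x)))): min(1, 1 − 0.6 + 0) = 0.4
  Łukasiewicz value = 0.4
Difference: 1 − 0.4 = 0.60

0.60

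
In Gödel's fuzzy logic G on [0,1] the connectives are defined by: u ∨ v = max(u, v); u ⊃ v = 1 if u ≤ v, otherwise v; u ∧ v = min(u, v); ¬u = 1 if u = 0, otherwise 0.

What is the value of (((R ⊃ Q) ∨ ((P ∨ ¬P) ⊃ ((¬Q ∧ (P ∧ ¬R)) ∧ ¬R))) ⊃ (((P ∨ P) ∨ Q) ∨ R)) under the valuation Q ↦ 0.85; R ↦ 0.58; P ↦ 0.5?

0.85

(R ⊃ Q): 0.58 ≤ 0.85, so result = 1
¬P: Gödel ¬ of 0.5 = 0 (operand ≠ 0)
(P ∨ ¬P) = max(0.5, 0) = 0.5
¬Q: Gödel ¬ of 0.85 = 0 (operand ≠ 0)
¬R: Gödel ¬ of 0.58 = 0 (operand ≠ 0)
(P ∧ ¬R) = min(0.5, 0) = 0
(¬Q ∧ (P ∧ ¬R)) = min(0, 0) = 0
¬R: Gödel ¬ of 0.58 = 0 (operand ≠ 0)
((¬Q ∧ (P ∧ ¬R)) ∧ ¬R) = min(0, 0) = 0
((P ∨ ¬P) ⊃ ((¬Q ∧ (P ∧ ¬R)) ∧ ¬R)): 0.5 > 0, so result = 0
((R ⊃ Q) ∨ ((P ∨ ¬P) ⊃ ((¬Q ∧ (P ∧ ¬R)) ∧ ¬R))) = max(1, 0) = 1
(P ∨ P) = max(0.5, 0.5) = 0.5
((P ∨ P) ∨ Q) = max(0.5, 0.85) = 0.85
(((P ∨ P) ∨ Q) ∨ R) = max(0.85, 0.58) = 0.85
(((R ⊃ Q) ∨ ((P ∨ ¬P) ⊃ ((¬Q ∧ (P ∧ ¬R)) ∧ ¬R))) ⊃ (((P ∨ P) ∨ Q) ∨ R)): 1 > 0.85, so result = 0.85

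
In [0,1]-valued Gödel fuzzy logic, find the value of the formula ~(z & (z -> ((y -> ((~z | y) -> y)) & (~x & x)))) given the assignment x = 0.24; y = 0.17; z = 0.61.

~z: Gödel ¬ of 0.61 = 0 (operand ≠ 0)
(~z | y) = max(0, 0.17) = 0.17
((~z | y) -> y): 0.17 ≤ 0.17, so result = 1
(y -> ((~z | y) -> y)): 0.17 ≤ 1, so result = 1
~x: Gödel ¬ of 0.24 = 0 (operand ≠ 0)
(~x & x) = min(0, 0.24) = 0
((y -> ((~z | y) -> y)) & (~x & x)) = min(1, 0) = 0
(z -> ((y -> ((~z | y) -> y)) & (~x & x))): 0.61 > 0, so result = 0
(z & (z -> ((y -> ((~z | y) -> y)) & (~x & x)))) = min(0.61, 0) = 0
~(z & (z -> ((y -> ((~z | y) -> y)) & (~x & x)))): Gödel ¬ of 0 = 1 (operand is 0)

1.00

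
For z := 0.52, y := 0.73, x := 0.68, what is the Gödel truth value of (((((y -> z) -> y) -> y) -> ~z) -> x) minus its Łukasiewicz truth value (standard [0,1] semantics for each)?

Gödel evaluation:
  (y -> z): 0.73 > 0.52, so result = 0.52
  ((y -> z) -> y): 0.52 ≤ 0.73, so result = 1
  (((y -> z) -> y) -> y): 1 > 0.73, so result = 0.73
  ~z: Gödel ¬ of 0.52 = 0 (operand ≠ 0)
  ((((y -> z) -> y) -> y) -> ~z): 0.73 > 0, so result = 0
  (((((y -> z) -> y) -> y) -> ~z) -> x): 0 ≤ 0.68, so result = 1
  Gödel value = 1
Łukasiewicz evaluation:
  (y -> z): min(1, 1 − 0.73 + 0.52) = 0.79
  ((y -> z) -> y): min(1, 1 − 0.79 + 0.73) = 0.94
  (((y -> z) -> y) -> y): min(1, 1 − 0.94 + 0.73) = 0.79
  ~z: Łukasiewicz ¬ gives 1 − 0.52 = 0.48
  ((((y -> z) -> y) -> y) -> ~z): min(1, 1 − 0.79 + 0.48) = 0.69
  (((((y -> z) -> y) -> y) -> ~z) -> x): min(1, 1 − 0.69 + 0.68) = 0.99
  Łukasiewicz value = 0.99
Difference: 1 − 0.99 = 0.01

0.01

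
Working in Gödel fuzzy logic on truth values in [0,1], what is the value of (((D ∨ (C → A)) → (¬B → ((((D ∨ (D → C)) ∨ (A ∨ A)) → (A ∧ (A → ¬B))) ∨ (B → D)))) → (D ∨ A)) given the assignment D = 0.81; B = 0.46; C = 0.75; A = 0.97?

0.97

(C → A): 0.75 ≤ 0.97, so result = 1
(D ∨ (C → A)) = max(0.81, 1) = 1
¬B: Gödel ¬ of 0.46 = 0 (operand ≠ 0)
(D → C): 0.81 > 0.75, so result = 0.75
(D ∨ (D → C)) = max(0.81, 0.75) = 0.81
(A ∨ A) = max(0.97, 0.97) = 0.97
((D ∨ (D → C)) ∨ (A ∨ A)) = max(0.81, 0.97) = 0.97
¬B: Gödel ¬ of 0.46 = 0 (operand ≠ 0)
(A → ¬B): 0.97 > 0, so result = 0
(A ∧ (A → ¬B)) = min(0.97, 0) = 0
(((D ∨ (D → C)) ∨ (A ∨ A)) → (A ∧ (A → ¬B))): 0.97 > 0, so result = 0
(B → D): 0.46 ≤ 0.81, so result = 1
((((D ∨ (D → C)) ∨ (A ∨ A)) → (A ∧ (A → ¬B))) ∨ (B → D)) = max(0, 1) = 1
(¬B → ((((D ∨ (D → C)) ∨ (A ∨ A)) → (A ∧ (A → ¬B))) ∨ (B → D))): 0 ≤ 1, so result = 1
((D ∨ (C → A)) → (¬B → ((((D ∨ (D → C)) ∨ (A ∨ A)) → (A ∧ (A → ¬B))) ∨ (B → D)))): 1 ≤ 1, so result = 1
(D ∨ A) = max(0.81, 0.97) = 0.97
(((D ∨ (C → A)) → (¬B → ((((D ∨ (D → C)) ∨ (A ∨ A)) → (A ∧ (A → ¬B))) ∨ (B → D)))) → (D ∨ A)): 1 > 0.97, so result = 0.97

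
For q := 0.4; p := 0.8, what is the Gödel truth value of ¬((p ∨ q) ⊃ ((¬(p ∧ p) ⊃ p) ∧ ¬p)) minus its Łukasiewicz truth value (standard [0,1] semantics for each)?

0.40

Gödel evaluation:
  (p ∨ q) = max(0.8, 0.4) = 0.8
  (p ∧ p) = min(0.8, 0.8) = 0.8
  ¬(p ∧ p): Gödel ¬ of 0.8 = 0 (operand ≠ 0)
  (¬(p ∧ p) ⊃ p): 0 ≤ 0.8, so result = 1
  ¬p: Gödel ¬ of 0.8 = 0 (operand ≠ 0)
  ((¬(p ∧ p) ⊃ p) ∧ ¬p) = min(1, 0) = 0
  ((p ∨ q) ⊃ ((¬(p ∧ p) ⊃ p) ∧ ¬p)): 0.8 > 0, so result = 0
  ¬((p ∨ q) ⊃ ((¬(p ∧ p) ⊃ p) ∧ ¬p)): Gödel ¬ of 0 = 1 (operand is 0)
  Gödel value = 1
Łukasiewicz evaluation:
  (p ∨ q) = max(0.8, 0.4) = 0.8
  (p ∧ p) = min(0.8, 0.8) = 0.8
  ¬(p ∧ p): Łukasiewicz ¬ gives 1 − 0.8 = 0.2
  (¬(p ∧ p) ⊃ p): min(1, 1 − 0.2 + 0.8) = 1
  ¬p: Łukasiewicz ¬ gives 1 − 0.8 = 0.2
  ((¬(p ∧ p) ⊃ p) ∧ ¬p) = min(1, 0.2) = 0.2
  ((p ∨ q) ⊃ ((¬(p ∧ p) ⊃ p) ∧ ¬p)): min(1, 1 − 0.8 + 0.2) = 0.4
  ¬((p ∨ q) ⊃ ((¬(p ∧ p) ⊃ p) ∧ ¬p)): Łukasiewicz ¬ gives 1 − 0.4 = 0.6
  Łukasiewicz value = 0.6
Difference: 1 − 0.6 = 0.40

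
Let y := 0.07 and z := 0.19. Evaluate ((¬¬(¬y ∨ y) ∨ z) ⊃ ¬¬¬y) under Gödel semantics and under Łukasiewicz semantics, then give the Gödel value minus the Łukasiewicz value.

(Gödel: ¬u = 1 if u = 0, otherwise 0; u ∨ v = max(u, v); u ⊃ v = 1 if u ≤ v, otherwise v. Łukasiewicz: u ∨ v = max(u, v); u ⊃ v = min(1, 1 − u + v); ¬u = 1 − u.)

-1.00

Gödel evaluation:
  ¬y: Gödel ¬ of 0.07 = 0 (operand ≠ 0)
  (¬y ∨ y) = max(0, 0.07) = 0.07
  ¬(¬y ∨ y): Gödel ¬ of 0.07 = 0 (operand ≠ 0)
  ¬¬(¬y ∨ y): Gödel ¬ of 0 = 1 (operand is 0)
  (¬¬(¬y ∨ y) ∨ z) = max(1, 0.19) = 1
  ¬y: Gödel ¬ of 0.07 = 0 (operand ≠ 0)
  ¬¬y: Gödel ¬ of 0 = 1 (operand is 0)
  ¬¬¬y: Gödel ¬ of 1 = 0 (operand ≠ 0)
  ((¬¬(¬y ∨ y) ∨ z) ⊃ ¬¬¬y): 1 > 0, so result = 0
  Gödel value = 0
Łukasiewicz evaluation:
  ¬y: Łukasiewicz ¬ gives 1 − 0.07 = 0.93
  (¬y ∨ y) = max(0.93, 0.07) = 0.93
  ¬(¬y ∨ y): Łukasiewicz ¬ gives 1 − 0.93 = 0.07
  ¬¬(¬y ∨ y): Łukasiewicz ¬ gives 1 − 0.07 = 0.93
  (¬¬(¬y ∨ y) ∨ z) = max(0.93, 0.19) = 0.93
  ¬y: Łukasiewicz ¬ gives 1 − 0.07 = 0.93
  ¬¬y: Łukasiewicz ¬ gives 1 − 0.93 = 0.07
  ¬¬¬y: Łukasiewicz ¬ gives 1 − 0.07 = 0.93
  ((¬¬(¬y ∨ y) ∨ z) ⊃ ¬¬¬y): min(1, 1 − 0.93 + 0.93) = 1
  Łukasiewicz value = 1
Difference: 0 − 1 = -1.00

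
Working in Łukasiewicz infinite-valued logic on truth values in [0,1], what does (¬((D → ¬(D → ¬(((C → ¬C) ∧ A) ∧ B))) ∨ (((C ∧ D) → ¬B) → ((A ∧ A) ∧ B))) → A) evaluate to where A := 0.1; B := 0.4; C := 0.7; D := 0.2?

¬C: Łukasiewicz ¬ gives 1 − 0.7 = 0.3
(C → ¬C): min(1, 1 − 0.7 + 0.3) = 0.6
((C → ¬C) ∧ A) = min(0.6, 0.1) = 0.1
(((C → ¬C) ∧ A) ∧ B) = min(0.1, 0.4) = 0.1
¬(((C → ¬C) ∧ A) ∧ B): Łukasiewicz ¬ gives 1 − 0.1 = 0.9
(D → ¬(((C → ¬C) ∧ A) ∧ B)): min(1, 1 − 0.2 + 0.9) = 1
¬(D → ¬(((C → ¬C) ∧ A) ∧ B)): Łukasiewicz ¬ gives 1 − 1 = 0
(D → ¬(D → ¬(((C → ¬C) ∧ A) ∧ B))): min(1, 1 − 0.2 + 0) = 0.8
(C ∧ D) = min(0.7, 0.2) = 0.2
¬B: Łukasiewicz ¬ gives 1 − 0.4 = 0.6
((C ∧ D) → ¬B): min(1, 1 − 0.2 + 0.6) = 1
(A ∧ A) = min(0.1, 0.1) = 0.1
((A ∧ A) ∧ B) = min(0.1, 0.4) = 0.1
(((C ∧ D) → ¬B) → ((A ∧ A) ∧ B)): min(1, 1 − 1 + 0.1) = 0.1
((D → ¬(D → ¬(((C → ¬C) ∧ A) ∧ B))) ∨ (((C ∧ D) → ¬B) → ((A ∧ A) ∧ B))) = max(0.8, 0.1) = 0.8
¬((D → ¬(D → ¬(((C → ¬C) ∧ A) ∧ B))) ∨ (((C ∧ D) → ¬B) → ((A ∧ A) ∧ B))): Łukasiewicz ¬ gives 1 − 0.8 = 0.2
(¬((D → ¬(D → ¬(((C → ¬C) ∧ A) ∧ B))) ∨ (((C ∧ D) → ¬B) → ((A ∧ A) ∧ B))) → A): min(1, 1 − 0.2 + 0.1) = 0.9

0.90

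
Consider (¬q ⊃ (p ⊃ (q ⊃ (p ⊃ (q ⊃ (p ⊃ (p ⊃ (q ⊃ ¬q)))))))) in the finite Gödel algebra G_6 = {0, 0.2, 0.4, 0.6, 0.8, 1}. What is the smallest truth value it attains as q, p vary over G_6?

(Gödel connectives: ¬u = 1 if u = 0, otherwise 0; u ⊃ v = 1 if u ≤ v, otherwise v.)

Every assignment gives 1. For instance at q = 0, p = 0:
  ¬q: Gödel ¬ of 0 = 1 (operand is 0)
  ¬q: Gödel ¬ of 0 = 1 (operand is 0)
  (q ⊃ ¬q): 0 ≤ 1, so result = 1
  (p ⊃ (q ⊃ ¬q)): 0 ≤ 1, so result = 1
  (p ⊃ (p ⊃ (q ⊃ ¬q))): 0 ≤ 1, so result = 1
  (q ⊃ (p ⊃ (p ⊃ (q ⊃ ¬q)))): 0 ≤ 1, so result = 1
  (p ⊃ (q ⊃ (p ⊃ (p ⊃ (q ⊃ ¬q))))): 0 ≤ 1, so result = 1
  (q ⊃ (p ⊃ (q ⊃ (p ⊃ (p ⊃ (q ⊃ ¬q)))))): 0 ≤ 1, so result = 1
  (p ⊃ (q ⊃ (p ⊃ (q ⊃ (p ⊃ (p ⊃ (q ⊃ ¬q))))))): 0 ≤ 1, so result = 1
  (¬q ⊃ (p ⊃ (q ⊃ (p ⊃ (q ⊃ (p ⊃ (p ⊃ (q ⊃ ¬q)))))))): 1 ≤ 1, so result = 1
All 36 assignments give value 1 — the formula is a G_6-tautology.

1.00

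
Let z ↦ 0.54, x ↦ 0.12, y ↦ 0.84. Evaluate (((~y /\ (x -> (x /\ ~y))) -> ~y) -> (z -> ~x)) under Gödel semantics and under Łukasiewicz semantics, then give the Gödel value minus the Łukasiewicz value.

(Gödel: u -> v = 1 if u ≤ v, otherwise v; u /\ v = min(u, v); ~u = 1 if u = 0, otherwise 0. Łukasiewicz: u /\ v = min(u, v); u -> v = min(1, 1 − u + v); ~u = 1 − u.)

-1.00

Gödel evaluation:
  ~y: Gödel ¬ of 0.84 = 0 (operand ≠ 0)
  ~y: Gödel ¬ of 0.84 = 0 (operand ≠ 0)
  (x /\ ~y) = min(0.12, 0) = 0
  (x -> (x /\ ~y)): 0.12 > 0, so result = 0
  (~y /\ (x -> (x /\ ~y))) = min(0, 0) = 0
  ~y: Gödel ¬ of 0.84 = 0 (operand ≠ 0)
  ((~y /\ (x -> (x /\ ~y))) -> ~y): 0 ≤ 0, so result = 1
  ~x: Gödel ¬ of 0.12 = 0 (operand ≠ 0)
  (z -> ~x): 0.54 > 0, so result = 0
  (((~y /\ (x -> (x /\ ~y))) -> ~y) -> (z -> ~x)): 1 > 0, so result = 0
  Gödel value = 0
Łukasiewicz evaluation:
  ~y: Łukasiewicz ¬ gives 1 − 0.84 = 0.16
  ~y: Łukasiewicz ¬ gives 1 − 0.84 = 0.16
  (x /\ ~y) = min(0.12, 0.16) = 0.12
  (x -> (x /\ ~y)): min(1, 1 − 0.12 + 0.12) = 1
  (~y /\ (x -> (x /\ ~y))) = min(0.16, 1) = 0.16
  ~y: Łukasiewicz ¬ gives 1 − 0.84 = 0.16
  ((~y /\ (x -> (x /\ ~y))) -> ~y): min(1, 1 − 0.16 + 0.16) = 1
  ~x: Łukasiewicz ¬ gives 1 − 0.12 = 0.88
  (z -> ~x): min(1, 1 − 0.54 + 0.88) = 1
  (((~y /\ (x -> (x /\ ~y))) -> ~y) -> (z -> ~x)): min(1, 1 − 1 + 1) = 1
  Łukasiewicz value = 1
Difference: 0 − 1 = -1.00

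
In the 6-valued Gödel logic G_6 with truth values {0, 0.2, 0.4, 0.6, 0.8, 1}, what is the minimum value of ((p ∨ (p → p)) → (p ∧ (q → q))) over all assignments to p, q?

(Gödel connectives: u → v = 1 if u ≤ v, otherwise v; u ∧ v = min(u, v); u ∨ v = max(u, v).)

0.00

The minimum is attained at p = 0, q = 0:
  (p → p): 0 ≤ 0, so result = 1
  (p ∨ (p → p)) = max(0, 1) = 1
  (q → q): 0 ≤ 0, so result = 1
  (p ∧ (q → q)) = min(0, 1) = 0
  ((p ∨ (p → p)) → (p ∧ (q → q))): 1 > 0, so result = 0
Checking all 36 assignments confirms none give a value below 0.00.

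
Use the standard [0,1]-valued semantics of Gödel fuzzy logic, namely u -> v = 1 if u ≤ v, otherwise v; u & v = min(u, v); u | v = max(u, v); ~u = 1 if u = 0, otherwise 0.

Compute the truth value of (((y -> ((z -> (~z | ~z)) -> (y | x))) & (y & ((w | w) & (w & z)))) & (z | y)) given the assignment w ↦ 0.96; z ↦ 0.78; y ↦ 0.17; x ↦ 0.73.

0.17

~z: Gödel ¬ of 0.78 = 0 (operand ≠ 0)
~z: Gödel ¬ of 0.78 = 0 (operand ≠ 0)
(~z | ~z) = max(0, 0) = 0
(z -> (~z | ~z)): 0.78 > 0, so result = 0
(y | x) = max(0.17, 0.73) = 0.73
((z -> (~z | ~z)) -> (y | x)): 0 ≤ 0.73, so result = 1
(y -> ((z -> (~z | ~z)) -> (y | x))): 0.17 ≤ 1, so result = 1
(w | w) = max(0.96, 0.96) = 0.96
(w & z) = min(0.96, 0.78) = 0.78
((w | w) & (w & z)) = min(0.96, 0.78) = 0.78
(y & ((w | w) & (w & z))) = min(0.17, 0.78) = 0.17
((y -> ((z -> (~z | ~z)) -> (y | x))) & (y & ((w | w) & (w & z)))) = min(1, 0.17) = 0.17
(z | y) = max(0.78, 0.17) = 0.78
(((y -> ((z -> (~z | ~z)) -> (y | x))) & (y & ((w | w) & (w & z)))) & (z | y)) = min(0.17, 0.78) = 0.17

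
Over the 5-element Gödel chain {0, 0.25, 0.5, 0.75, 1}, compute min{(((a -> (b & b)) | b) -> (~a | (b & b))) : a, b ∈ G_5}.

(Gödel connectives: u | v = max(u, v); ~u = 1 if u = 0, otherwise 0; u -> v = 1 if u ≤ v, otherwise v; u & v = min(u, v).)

The minimum is attained at a = 0.25, b = 0.25:
  (b & b) = min(0.25, 0.25) = 0.25
  (a -> (b & b)): 0.25 ≤ 0.25, so result = 1
  ((a -> (b & b)) | b) = max(1, 0.25) = 1
  ~a: Gödel ¬ of 0.25 = 0 (operand ≠ 0)
  (b & b) = min(0.25, 0.25) = 0.25
  (~a | (b & b)) = max(0, 0.25) = 0.25
  (((a -> (b & b)) | b) -> (~a | (b & b))): 1 > 0.25, so result = 0.25
Checking all 25 assignments confirms none give a value below 0.25.

0.25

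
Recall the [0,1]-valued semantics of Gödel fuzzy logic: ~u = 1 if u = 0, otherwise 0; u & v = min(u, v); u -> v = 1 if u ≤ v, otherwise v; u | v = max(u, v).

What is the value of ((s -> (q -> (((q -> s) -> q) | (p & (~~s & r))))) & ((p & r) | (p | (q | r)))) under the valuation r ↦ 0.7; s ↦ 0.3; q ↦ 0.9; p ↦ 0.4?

0.90

(q -> s): 0.9 > 0.3, so result = 0.3
((q -> s) -> q): 0.3 ≤ 0.9, so result = 1
~s: Gödel ¬ of 0.3 = 0 (operand ≠ 0)
~~s: Gödel ¬ of 0 = 1 (operand is 0)
(~~s & r) = min(1, 0.7) = 0.7
(p & (~~s & r)) = min(0.4, 0.7) = 0.4
(((q -> s) -> q) | (p & (~~s & r))) = max(1, 0.4) = 1
(q -> (((q -> s) -> q) | (p & (~~s & r)))): 0.9 ≤ 1, so result = 1
(s -> (q -> (((q -> s) -> q) | (p & (~~s & r))))): 0.3 ≤ 1, so result = 1
(p & r) = min(0.4, 0.7) = 0.4
(q | r) = max(0.9, 0.7) = 0.9
(p | (q | r)) = max(0.4, 0.9) = 0.9
((p & r) | (p | (q | r))) = max(0.4, 0.9) = 0.9
((s -> (q -> (((q -> s) -> q) | (p & (~~s & r))))) & ((p & r) | (p | (q | r)))) = min(1, 0.9) = 0.9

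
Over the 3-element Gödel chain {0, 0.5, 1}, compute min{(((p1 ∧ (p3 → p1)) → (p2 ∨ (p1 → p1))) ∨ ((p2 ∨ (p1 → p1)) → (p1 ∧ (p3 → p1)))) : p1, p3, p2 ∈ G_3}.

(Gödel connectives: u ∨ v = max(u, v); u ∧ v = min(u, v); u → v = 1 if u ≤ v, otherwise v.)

Every assignment gives 1. For instance at p1 = 0, p3 = 0, p2 = 0:
  (p3 → p1): 0 ≤ 0, so result = 1
  (p1 ∧ (p3 → p1)) = min(0, 1) = 0
  (p1 → p1): 0 ≤ 0, so result = 1
  (p2 ∨ (p1 → p1)) = max(0, 1) = 1
  ((p1 ∧ (p3 → p1)) → (p2 ∨ (p1 → p1))): 0 ≤ 1, so result = 1
  (p1 → p1): 0 ≤ 0, so result = 1
  (p2 ∨ (p1 → p1)) = max(0, 1) = 1
  (p3 → p1): 0 ≤ 0, so result = 1
  (p1 ∧ (p3 → p1)) = min(0, 1) = 0
  ((p2 ∨ (p1 → p1)) → (p1 ∧ (p3 → p1))): 1 > 0, so result = 0
  (((p1 ∧ (p3 → p1)) → (p2 ∨ (p1 → p1))) ∨ ((p2 ∨ (p1 → p1)) → (p1 ∧ (p3 → p1)))) = max(1, 0) = 1
All 27 assignments give value 1 — the formula is a G_3-tautology.

1.00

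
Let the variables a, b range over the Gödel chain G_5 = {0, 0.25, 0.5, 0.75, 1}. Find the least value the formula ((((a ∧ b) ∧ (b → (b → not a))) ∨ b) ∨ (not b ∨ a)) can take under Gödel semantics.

The minimum is attained at a = 0, b = 0.25:
  (a ∧ b) = min(0, 0.25) = 0
  not a: Gödel ¬ of 0 = 1 (operand is 0)
  (b → not a): 0.25 ≤ 1, so result = 1
  (b → (b → not a)): 0.25 ≤ 1, so result = 1
  ((a ∧ b) ∧ (b → (b → not a))) = min(0, 1) = 0
  (((a ∧ b) ∧ (b → (b → not a))) ∨ b) = max(0, 0.25) = 0.25
  not b: Gödel ¬ of 0.25 = 0 (operand ≠ 0)
  (not b ∨ a) = max(0, 0) = 0
  ((((a ∧ b) ∧ (b → (b → not a))) ∨ b) ∨ (not b ∨ a)) = max(0.25, 0) = 0.25
Checking all 25 assignments confirms none give a value below 0.25.

0.25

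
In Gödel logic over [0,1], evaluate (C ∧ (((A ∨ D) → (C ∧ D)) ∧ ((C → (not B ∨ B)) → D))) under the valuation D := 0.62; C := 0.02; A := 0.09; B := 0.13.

(A ∨ D) = max(0.09, 0.62) = 0.62
(C ∧ D) = min(0.02, 0.62) = 0.02
((A ∨ D) → (C ∧ D)): 0.62 > 0.02, so result = 0.02
not B: Gödel ¬ of 0.13 = 0 (operand ≠ 0)
(not B ∨ B) = max(0, 0.13) = 0.13
(C → (not B ∨ B)): 0.02 ≤ 0.13, so result = 1
((C → (not B ∨ B)) → D): 1 > 0.62, so result = 0.62
(((A ∨ D) → (C ∧ D)) ∧ ((C → (not B ∨ B)) → D)) = min(0.02, 0.62) = 0.02
(C ∧ (((A ∨ D) → (C ∧ D)) ∧ ((C → (not B ∨ B)) → D))) = min(0.02, 0.02) = 0.02

0.02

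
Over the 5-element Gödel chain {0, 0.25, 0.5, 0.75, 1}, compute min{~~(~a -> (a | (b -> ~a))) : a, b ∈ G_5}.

1.00

Every assignment gives 1. For instance at a = 0, b = 0:
  ~a: Gödel ¬ of 0 = 1 (operand is 0)
  ~a: Gödel ¬ of 0 = 1 (operand is 0)
  (b -> ~a): 0 ≤ 1, so result = 1
  (a | (b -> ~a)) = max(0, 1) = 1
  (~a -> (a | (b -> ~a))): 1 ≤ 1, so result = 1
  ~(~a -> (a | (b -> ~a))): Gödel ¬ of 1 = 0 (operand ≠ 0)
  ~~(~a -> (a | (b -> ~a))): Gödel ¬ of 0 = 1 (operand is 0)
All 25 assignments give value 1 — the formula is a G_5-tautology.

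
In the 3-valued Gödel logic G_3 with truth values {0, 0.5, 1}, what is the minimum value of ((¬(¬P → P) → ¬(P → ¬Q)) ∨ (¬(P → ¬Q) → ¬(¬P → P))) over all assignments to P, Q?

1.00

Every assignment gives 1. For instance at P = 0, Q = 0:
  ¬P: Gödel ¬ of 0 = 1 (operand is 0)
  (¬P → P): 1 > 0, so result = 0
  ¬(¬P → P): Gödel ¬ of 0 = 1 (operand is 0)
  ¬Q: Gödel ¬ of 0 = 1 (operand is 0)
  (P → ¬Q): 0 ≤ 1, so result = 1
  ¬(P → ¬Q): Gödel ¬ of 1 = 0 (operand ≠ 0)
  (¬(¬P → P) → ¬(P → ¬Q)): 1 > 0, so result = 0
  ¬Q: Gödel ¬ of 0 = 1 (operand is 0)
  (P → ¬Q): 0 ≤ 1, so result = 1
  ¬(P → ¬Q): Gödel ¬ of 1 = 0 (operand ≠ 0)
  ¬P: Gödel ¬ of 0 = 1 (operand is 0)
  (¬P → P): 1 > 0, so result = 0
  ¬(¬P → P): Gödel ¬ of 0 = 1 (operand is 0)
  (¬(P → ¬Q) → ¬(¬P → P)): 0 ≤ 1, so result = 1
  ((¬(¬P → P) → ¬(P → ¬Q)) ∨ (¬(P → ¬Q) → ¬(¬P → P))) = max(0, 1) = 1
All 9 assignments give value 1 — the formula is a G_3-tautology.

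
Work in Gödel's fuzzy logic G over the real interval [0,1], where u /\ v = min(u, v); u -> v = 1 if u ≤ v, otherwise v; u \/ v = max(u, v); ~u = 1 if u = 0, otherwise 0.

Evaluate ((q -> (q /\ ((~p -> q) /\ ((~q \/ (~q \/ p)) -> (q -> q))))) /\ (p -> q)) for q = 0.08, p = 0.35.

~p: Gödel ¬ of 0.35 = 0 (operand ≠ 0)
(~p -> q): 0 ≤ 0.08, so result = 1
~q: Gödel ¬ of 0.08 = 0 (operand ≠ 0)
~q: Gödel ¬ of 0.08 = 0 (operand ≠ 0)
(~q \/ p) = max(0, 0.35) = 0.35
(~q \/ (~q \/ p)) = max(0, 0.35) = 0.35
(q -> q): 0.08 ≤ 0.08, so result = 1
((~q \/ (~q \/ p)) -> (q -> q)): 0.35 ≤ 1, so result = 1
((~p -> q) /\ ((~q \/ (~q \/ p)) -> (q -> q))) = min(1, 1) = 1
(q /\ ((~p -> q) /\ ((~q \/ (~q \/ p)) -> (q -> q)))) = min(0.08, 1) = 0.08
(q -> (q /\ ((~p -> q) /\ ((~q \/ (~q \/ p)) -> (q -> q))))): 0.08 ≤ 0.08, so result = 1
(p -> q): 0.35 > 0.08, so result = 0.08
((q -> (q /\ ((~p -> q) /\ ((~q \/ (~q \/ p)) -> (q -> q))))) /\ (p -> q)) = min(1, 0.08) = 0.08

0.08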